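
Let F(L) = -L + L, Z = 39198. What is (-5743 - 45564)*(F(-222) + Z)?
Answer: -2011131786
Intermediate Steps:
F(L) = 0
(-5743 - 45564)*(F(-222) + Z) = (-5743 - 45564)*(0 + 39198) = -51307*39198 = -2011131786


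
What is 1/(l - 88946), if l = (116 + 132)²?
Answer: -1/27442 ≈ -3.6440e-5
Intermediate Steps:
l = 61504 (l = 248² = 61504)
1/(l - 88946) = 1/(61504 - 88946) = 1/(-27442) = -1/27442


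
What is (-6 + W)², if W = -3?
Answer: 81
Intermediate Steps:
(-6 + W)² = (-6 - 3)² = (-9)² = 81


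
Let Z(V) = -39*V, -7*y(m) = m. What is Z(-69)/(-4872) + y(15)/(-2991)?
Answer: -893149/1619128 ≈ -0.55162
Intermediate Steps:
y(m) = -m/7
Z(-69)/(-4872) + y(15)/(-2991) = -39*(-69)/(-4872) - ⅐*15/(-2991) = 2691*(-1/4872) - 15/7*(-1/2991) = -897/1624 + 5/6979 = -893149/1619128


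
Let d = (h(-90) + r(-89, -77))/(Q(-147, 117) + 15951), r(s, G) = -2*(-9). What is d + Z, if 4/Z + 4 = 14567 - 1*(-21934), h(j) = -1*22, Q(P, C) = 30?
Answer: -82064/583258557 ≈ -0.00014070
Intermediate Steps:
h(j) = -22
r(s, G) = 18
d = -4/15981 (d = (-22 + 18)/(30 + 15951) = -4/15981 ≈ -0.00025030)
Z = 4/36497 (Z = 4/(-4 + (14567 - 1*(-21934))) = 4/(-4 + (14567 + 21934)) = 4/(-4 + 36501) = 4/36497 ≈ 0.00010960)
d + Z = -4/15981 + 4/36497 = -82064/583258557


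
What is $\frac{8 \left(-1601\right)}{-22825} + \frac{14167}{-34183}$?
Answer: $\frac{114454089}{780226975} \approx 0.14669$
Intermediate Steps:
$\frac{8 \left(-1601\right)}{-22825} + \frac{14167}{-34183} = \left(-12808\right) \left(- \frac{1}{22825}\right) + 14167 \left(- \frac{1}{34183}\right) = \frac{12808}{22825} - \frac{14167}{34183} = \frac{114454089}{780226975}$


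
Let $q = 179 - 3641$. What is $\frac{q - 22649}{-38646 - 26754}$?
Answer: $\frac{26111}{65400} \approx 0.39925$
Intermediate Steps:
$q = -3462$
$\frac{q - 22649}{-38646 - 26754} = \frac{-3462 - 22649}{-38646 - 26754} = - \frac{26111}{-65400} = \left(-26111\right) \left(- \frac{1}{65400}\right) = \frac{26111}{65400}$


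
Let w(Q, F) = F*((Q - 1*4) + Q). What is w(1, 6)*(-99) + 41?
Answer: 1229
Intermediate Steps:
w(Q, F) = F*(-4 + 2*Q) (w(Q, F) = F*((Q - 4) + Q) = F*((-4 + Q) + Q) = F*(-4 + 2*Q))
w(1, 6)*(-99) + 41 = (2*6*(-2 + 1))*(-99) + 41 = (2*6*(-1))*(-99) + 41 = -12*(-99) + 41 = 1188 + 41 = 1229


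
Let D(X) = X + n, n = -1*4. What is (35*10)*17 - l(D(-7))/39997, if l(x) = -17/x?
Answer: 2617803633/439967 ≈ 5950.0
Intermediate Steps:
n = -4
D(X) = -4 + X (D(X) = X - 4 = -4 + X)
(35*10)*17 - l(D(-7))/39997 = (35*10)*17 - (-17/(-4 - 7))/39997 = 350*17 - (-17/(-11))/39997 = 5950 - (-17*(-1/11))/39997 = 5950 - 17/(11*39997) = 5950 - 1*17/439967 = 5950 - 17/439967 = 2617803633/439967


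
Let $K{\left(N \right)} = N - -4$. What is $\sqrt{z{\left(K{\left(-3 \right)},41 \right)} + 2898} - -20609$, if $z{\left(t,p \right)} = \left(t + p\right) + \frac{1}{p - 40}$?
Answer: $20609 + \sqrt{2941} \approx 20663.0$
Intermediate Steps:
$K{\left(N \right)} = 4 + N$ ($K{\left(N \right)} = N + 4 = 4 + N$)
$z{\left(t,p \right)} = p + t + \frac{1}{-40 + p}$ ($z{\left(t,p \right)} = \left(p + t\right) + \frac{1}{-40 + p} = p + t + \frac{1}{-40 + p}$)
$\sqrt{z{\left(K{\left(-3 \right)},41 \right)} + 2898} - -20609 = \sqrt{\frac{1 + 41^{2} - 1640 - 40 \left(4 - 3\right) + 41 \left(4 - 3\right)}{-40 + 41} + 2898} - -20609 = \sqrt{\frac{1 + 1681 - 1640 - 40 + 41 \cdot 1}{1} + 2898} + 20609 = \sqrt{1 \left(1 + 1681 - 1640 - 40 + 41\right) + 2898} + 20609 = \sqrt{1 \cdot 43 + 2898} + 20609 = \sqrt{43 + 2898} + 20609 = \sqrt{2941} + 20609 = 20609 + \sqrt{2941}$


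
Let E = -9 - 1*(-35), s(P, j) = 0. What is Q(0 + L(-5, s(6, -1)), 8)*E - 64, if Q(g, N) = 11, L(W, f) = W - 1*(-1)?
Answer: 222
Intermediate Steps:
L(W, f) = 1 + W (L(W, f) = W + 1 = 1 + W)
E = 26 (E = -9 + 35 = 26)
Q(0 + L(-5, s(6, -1)), 8)*E - 64 = 11*26 - 64 = 286 - 64 = 222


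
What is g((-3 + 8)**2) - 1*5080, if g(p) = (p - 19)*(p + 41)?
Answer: -4684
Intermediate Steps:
g(p) = (-19 + p)*(41 + p)
g((-3 + 8)**2) - 1*5080 = (-779 + ((-3 + 8)**2)**2 + 22*(-3 + 8)**2) - 1*5080 = (-779 + (5**2)**2 + 22*5**2) - 5080 = (-779 + 25**2 + 22*25) - 5080 = (-779 + 625 + 550) - 5080 = 396 - 5080 = -4684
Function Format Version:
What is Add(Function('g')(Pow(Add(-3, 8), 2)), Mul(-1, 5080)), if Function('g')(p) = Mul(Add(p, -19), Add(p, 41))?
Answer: -4684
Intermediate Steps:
Function('g')(p) = Mul(Add(-19, p), Add(41, p))
Add(Function('g')(Pow(Add(-3, 8), 2)), Mul(-1, 5080)) = Add(Add(-779, Pow(Pow(Add(-3, 8), 2), 2), Mul(22, Pow(Add(-3, 8), 2))), Mul(-1, 5080)) = Add(Add(-779, Pow(Pow(5, 2), 2), Mul(22, Pow(5, 2))), -5080) = Add(Add(-779, Pow(25, 2), Mul(22, 25)), -5080) = Add(Add(-779, 625, 550), -5080) = Add(396, -5080) = -4684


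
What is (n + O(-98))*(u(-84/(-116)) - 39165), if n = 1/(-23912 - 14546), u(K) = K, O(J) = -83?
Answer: 258955408890/79663 ≈ 3.2506e+6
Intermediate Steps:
n = -1/38458 (n = 1/(-38458) = -1/38458 ≈ -2.6002e-5)
(n + O(-98))*(u(-84/(-116)) - 39165) = (-1/38458 - 83)*(-84/(-116) - 39165) = -3192015*(-84*(-1/116) - 39165)/38458 = -3192015*(21/29 - 39165)/38458 = -3192015/38458*(-1135764/29) = 258955408890/79663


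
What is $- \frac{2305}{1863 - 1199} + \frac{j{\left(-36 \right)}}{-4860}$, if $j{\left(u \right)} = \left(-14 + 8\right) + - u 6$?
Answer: $- \frac{189029}{53784} \approx -3.5146$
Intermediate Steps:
$j{\left(u \right)} = -6 - 6 u$
$- \frac{2305}{1863 - 1199} + \frac{j{\left(-36 \right)}}{-4860} = - \frac{2305}{1863 - 1199} + \frac{-6 - -216}{-4860} = - \frac{2305}{1863 - 1199} + \left(-6 + 216\right) \left(- \frac{1}{4860}\right) = - \frac{2305}{664} + 210 \left(- \frac{1}{4860}\right) = \left(-2305\right) \frac{1}{664} - \frac{7}{162} = - \frac{2305}{664} - \frac{7}{162} = - \frac{189029}{53784}$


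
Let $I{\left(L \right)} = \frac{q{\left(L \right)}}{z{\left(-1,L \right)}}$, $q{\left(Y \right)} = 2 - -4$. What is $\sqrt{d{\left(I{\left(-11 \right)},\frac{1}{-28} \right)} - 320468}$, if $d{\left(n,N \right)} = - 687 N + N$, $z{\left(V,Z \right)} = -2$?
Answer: $\frac{i \sqrt{1281774}}{2} \approx 566.08 i$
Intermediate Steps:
$q{\left(Y \right)} = 6$ ($q{\left(Y \right)} = 2 + 4 = 6$)
$I{\left(L \right)} = -3$ ($I{\left(L \right)} = \frac{6}{-2} = 6 \left(- \frac{1}{2}\right) = -3$)
$d{\left(n,N \right)} = - 686 N$
$\sqrt{d{\left(I{\left(-11 \right)},\frac{1}{-28} \right)} - 320468} = \sqrt{- \frac{686}{-28} - 320468} = \sqrt{\left(-686\right) \left(- \frac{1}{28}\right) - 320468} = \sqrt{\frac{49}{2} - 320468} = \sqrt{- \frac{640887}{2}} = \frac{i \sqrt{1281774}}{2}$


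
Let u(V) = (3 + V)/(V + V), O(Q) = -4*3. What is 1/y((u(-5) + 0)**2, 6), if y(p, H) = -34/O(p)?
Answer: 6/17 ≈ 0.35294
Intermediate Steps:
O(Q) = -12
u(V) = (3 + V)/(2*V) (u(V) = (3 + V)/((2*V)) = (3 + V)*(1/(2*V)) = (3 + V)/(2*V))
y(p, H) = 17/6 (y(p, H) = -34/(-12) = -34*(-1/12) = 17/6)
1/y((u(-5) + 0)**2, 6) = 1/(17/6) = 6/17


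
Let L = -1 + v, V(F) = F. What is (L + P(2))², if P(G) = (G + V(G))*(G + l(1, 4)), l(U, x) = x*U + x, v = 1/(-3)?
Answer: 13456/9 ≈ 1495.1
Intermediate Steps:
v = -⅓ ≈ -0.33333
l(U, x) = x + U*x (l(U, x) = U*x + x = x + U*x)
P(G) = 2*G*(8 + G) (P(G) = (G + G)*(G + 4*(1 + 1)) = (2*G)*(G + 4*2) = (2*G)*(G + 8) = (2*G)*(8 + G) = 2*G*(8 + G))
L = -4/3 (L = -1 - ⅓ = -4/3 ≈ -1.3333)
(L + P(2))² = (-4/3 + 2*2*(8 + 2))² = (-4/3 + 2*2*10)² = (-4/3 + 40)² = (116/3)² = 13456/9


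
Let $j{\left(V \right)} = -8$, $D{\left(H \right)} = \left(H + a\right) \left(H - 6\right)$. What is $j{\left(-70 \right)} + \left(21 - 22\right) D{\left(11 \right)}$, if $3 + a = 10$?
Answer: $-98$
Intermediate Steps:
$a = 7$ ($a = -3 + 10 = 7$)
$D{\left(H \right)} = \left(-6 + H\right) \left(7 + H\right)$ ($D{\left(H \right)} = \left(H + 7\right) \left(H - 6\right) = \left(7 + H\right) \left(-6 + H\right) = \left(-6 + H\right) \left(7 + H\right)$)
$j{\left(-70 \right)} + \left(21 - 22\right) D{\left(11 \right)} = -8 + \left(21 - 22\right) \left(-42 + 11 + 11^{2}\right) = -8 + \left(21 - 22\right) \left(-42 + 11 + 121\right) = -8 + \left(21 - 22\right) 90 = -8 - 90 = -98$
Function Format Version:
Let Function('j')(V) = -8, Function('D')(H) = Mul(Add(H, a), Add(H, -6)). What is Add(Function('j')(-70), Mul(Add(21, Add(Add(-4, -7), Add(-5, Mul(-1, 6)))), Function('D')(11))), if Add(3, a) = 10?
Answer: -98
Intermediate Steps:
a = 7 (a = Add(-3, 10) = 7)
Function('D')(H) = Mul(Add(-6, H), Add(7, H)) (Function('D')(H) = Mul(Add(H, 7), Add(H, -6)) = Mul(Add(7, H), Add(-6, H)) = Mul(Add(-6, H), Add(7, H)))
Add(Function('j')(-70), Mul(Add(21, Add(Add(-4, -7), Add(-5, Mul(-1, 6)))), Function('D')(11))) = Add(-8, Mul(Add(21, Add(Add(-4, -7), Add(-5, Mul(-1, 6)))), Add(-42, 11, Pow(11, 2)))) = Add(-8, Mul(Add(21, Add(-11, Add(-5, -6))), Add(-42, 11, 121))) = Add(-8, Mul(Add(21, Add(-11, -11)), 90)) = Add(-8, Mul(Add(21, -22), 90)) = Add(-8, Mul(-1, 90)) = Add(-8, -90) = -98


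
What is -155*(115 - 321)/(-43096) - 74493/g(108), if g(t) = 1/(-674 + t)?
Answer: 908529126859/21548 ≈ 4.2163e+7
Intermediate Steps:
-155*(115 - 321)/(-43096) - 74493/g(108) = -155*(115 - 321)/(-43096) - 74493/(1/(-674 + 108)) = -155*(-206)*(-1/43096) - 74493/(1/(-566)) = 31930*(-1/43096) - 74493/(-1/566) = -15965/21548 - 74493*(-566) = -15965/21548 + 42163038 = 908529126859/21548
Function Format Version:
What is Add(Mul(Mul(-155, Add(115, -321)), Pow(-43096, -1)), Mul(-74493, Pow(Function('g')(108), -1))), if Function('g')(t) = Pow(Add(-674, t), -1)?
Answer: Rational(908529126859, 21548) ≈ 4.2163e+7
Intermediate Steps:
Add(Mul(Mul(-155, Add(115, -321)), Pow(-43096, -1)), Mul(-74493, Pow(Function('g')(108), -1))) = Add(Mul(Mul(-155, Add(115, -321)), Pow(-43096, -1)), Mul(-74493, Pow(Pow(Add(-674, 108), -1), -1))) = Add(Mul(Mul(-155, -206), Rational(-1, 43096)), Mul(-74493, Pow(Pow(-566, -1), -1))) = Add(Mul(31930, Rational(-1, 43096)), Mul(-74493, Pow(Rational(-1, 566), -1))) = Add(Rational(-15965, 21548), Mul(-74493, -566)) = Add(Rational(-15965, 21548), 42163038) = Rational(908529126859, 21548)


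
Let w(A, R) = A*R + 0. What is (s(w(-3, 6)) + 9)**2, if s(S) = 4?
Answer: 169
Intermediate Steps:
w(A, R) = A*R
(s(w(-3, 6)) + 9)**2 = (4 + 9)**2 = 13**2 = 169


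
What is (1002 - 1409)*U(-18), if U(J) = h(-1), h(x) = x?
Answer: 407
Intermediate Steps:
U(J) = -1
(1002 - 1409)*U(-18) = (1002 - 1409)*(-1) = -407*(-1) = 407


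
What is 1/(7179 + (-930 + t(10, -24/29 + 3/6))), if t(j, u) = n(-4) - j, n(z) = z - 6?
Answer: 1/6229 ≈ 0.00016054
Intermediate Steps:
n(z) = -6 + z
t(j, u) = -10 - j (t(j, u) = (-6 - 4) - j = -10 - j)
1/(7179 + (-930 + t(10, -24/29 + 3/6))) = 1/(7179 + (-930 + (-10 - 1*10))) = 1/(7179 + (-930 + (-10 - 10))) = 1/(7179 + (-930 - 20)) = 1/(7179 - 950) = 1/6229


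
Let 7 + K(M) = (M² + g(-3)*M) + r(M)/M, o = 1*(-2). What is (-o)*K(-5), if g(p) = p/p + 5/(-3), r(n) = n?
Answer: 134/3 ≈ 44.667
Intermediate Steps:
o = -2
g(p) = -⅔ (g(p) = 1 + 5*(-⅓) = 1 - 5/3 = -⅔)
K(M) = -6 + M² - 2*M/3 (K(M) = -7 + ((M² - 2*M/3) + M/M) = -7 + ((M² - 2*M/3) + 1) = -7 + (1 + M² - 2*M/3) = -6 + M² - 2*M/3)
(-o)*K(-5) = (-1*(-2))*(-6 + (-5)² - ⅔*(-5)) = 2*(-6 + 25 + 10/3) = 2*(67/3) = 134/3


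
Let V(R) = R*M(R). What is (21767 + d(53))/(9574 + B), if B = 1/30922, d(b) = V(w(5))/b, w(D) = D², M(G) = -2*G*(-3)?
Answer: 35789153722/15690503137 ≈ 2.2809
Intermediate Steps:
M(G) = 6*G
V(R) = 6*R² (V(R) = R*(6*R) = 6*R²)
d(b) = 3750/b (d(b) = (6*(5²)²)/b = (6*25²)/b = (6*625)/b = 3750/b)
B = 1/30922 ≈ 3.2339e-5
(21767 + d(53))/(9574 + B) = (21767 + 3750/53)/(9574 + 1/30922) = (21767 + 3750*(1/53))/(296047229/30922) = (21767 + 3750/53)*(30922/296047229) = (1157401/53)*(30922/296047229) = 35789153722/15690503137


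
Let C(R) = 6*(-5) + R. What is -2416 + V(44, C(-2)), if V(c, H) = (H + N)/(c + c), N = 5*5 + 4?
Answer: -212611/88 ≈ -2416.0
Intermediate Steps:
N = 29 (N = 25 + 4 = 29)
C(R) = -30 + R
V(c, H) = (29 + H)/(2*c) (V(c, H) = (H + 29)/(c + c) = (29 + H)/((2*c)) = (29 + H)*(1/(2*c)) = (29 + H)/(2*c))
-2416 + V(44, C(-2)) = -2416 + (1/2)*(29 + (-30 - 2))/44 = -2416 + (1/2)*(1/44)*(29 - 32) = -2416 + (1/2)*(1/44)*(-3) = -2416 - 3/88 = -212611/88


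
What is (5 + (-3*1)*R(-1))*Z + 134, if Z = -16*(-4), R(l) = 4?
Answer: -314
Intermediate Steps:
Z = 64
(5 + (-3*1)*R(-1))*Z + 134 = (5 - 3*1*4)*64 + 134 = (5 - 3*4)*64 + 134 = (5 - 12)*64 + 134 = -7*64 + 134 = -448 + 134 = -314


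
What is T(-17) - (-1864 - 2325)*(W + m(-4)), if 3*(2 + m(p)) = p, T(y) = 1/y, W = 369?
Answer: 78120658/51 ≈ 1.5318e+6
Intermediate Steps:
m(p) = -2 + p/3
T(-17) - (-1864 - 2325)*(W + m(-4)) = 1/(-17) - (-1864 - 2325)*(369 + (-2 + (1/3)*(-4))) = -1/17 - (-4189)*(369 + (-2 - 4/3)) = -1/17 - (-4189)*(369 - 10/3) = -1/17 - (-4189)*1097/3 = -1/17 - 1*(-4595333/3) = -1/17 + 4595333/3 = 78120658/51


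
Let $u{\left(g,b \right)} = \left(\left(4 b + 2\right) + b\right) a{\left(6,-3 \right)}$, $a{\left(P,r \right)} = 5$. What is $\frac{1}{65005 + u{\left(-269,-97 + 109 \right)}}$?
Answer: $\frac{1}{65315} \approx 1.531 \cdot 10^{-5}$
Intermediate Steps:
$u{\left(g,b \right)} = 10 + 25 b$ ($u{\left(g,b \right)} = \left(\left(4 b + 2\right) + b\right) 5 = \left(\left(2 + 4 b\right) + b\right) 5 = \left(2 + 5 b\right) 5 = 10 + 25 b$)
$\frac{1}{65005 + u{\left(-269,-97 + 109 \right)}} = \frac{1}{65005 + \left(10 + 25 \left(-97 + 109\right)\right)} = \frac{1}{65005 + \left(10 + 25 \cdot 12\right)} = \frac{1}{65005 + \left(10 + 300\right)} = \frac{1}{65005 + 310} = \frac{1}{65315}$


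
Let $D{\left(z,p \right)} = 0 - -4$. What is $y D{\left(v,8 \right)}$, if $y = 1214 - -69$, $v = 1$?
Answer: $5132$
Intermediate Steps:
$D{\left(z,p \right)} = 4$ ($D{\left(z,p \right)} = 0 + 4 = 4$)
$y = 1283$ ($y = 1214 + 69 = 1283$)
$y D{\left(v,8 \right)} = 1283 \cdot 4 = 5132$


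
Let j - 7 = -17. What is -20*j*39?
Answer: 7800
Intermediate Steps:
j = -10 (j = 7 - 17 = -10)
-20*j*39 = -20*(-10)*39 = 200*39 = 7800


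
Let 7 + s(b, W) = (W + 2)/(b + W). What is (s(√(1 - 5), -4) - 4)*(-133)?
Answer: 7049/5 - 133*I/5 ≈ 1409.8 - 26.6*I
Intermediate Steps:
s(b, W) = -7 + (2 + W)/(W + b) (s(b, W) = -7 + (W + 2)/(b + W) = -7 + (2 + W)/(W + b))
(s(√(1 - 5), -4) - 4)*(-133) = ((2 - 7*√(1 - 5) - 6*(-4))/(-4 + √(1 - 5)) - 4)*(-133) = ((2 - 14*I + 24)/(-4 + √(-4)) - 4)*(-133) = ((2 - 14*I + 24)/(-4 + 2*I) - 4)*(-133) = (((-4 - 2*I)/20)*(2 - 14*I + 24) - 4)*(-133) = (((-4 - 2*I)/20)*(26 - 14*I) - 4)*(-133) = ((-4 - 2*I)*(26 - 14*I)/20 - 4)*(-133) = (-4 + (-4 - 2*I)*(26 - 14*I)/20)*(-133) = 532 - 133*(-4 - 2*I)*(26 - 14*I)/20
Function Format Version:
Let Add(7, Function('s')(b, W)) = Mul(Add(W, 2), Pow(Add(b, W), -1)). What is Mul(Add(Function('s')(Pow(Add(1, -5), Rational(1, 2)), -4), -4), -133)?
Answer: Add(Rational(7049, 5), Mul(Rational(-133, 5), I)) ≈ Add(1409.8, Mul(-26.600, I))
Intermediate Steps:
Function('s')(b, W) = Add(-7, Mul(Pow(Add(W, b), -1), Add(2, W))) (Function('s')(b, W) = Add(-7, Mul(Add(W, 2), Pow(Add(b, W), -1))) = Add(-7, Mul(Add(2, W), Pow(Add(W, b), -1))) = Add(-7, Mul(Pow(Add(W, b), -1), Add(2, W))))
Mul(Add(Function('s')(Pow(Add(1, -5), Rational(1, 2)), -4), -4), -133) = Mul(Add(Mul(Pow(Add(-4, Pow(Add(1, -5), Rational(1, 2))), -1), Add(2, Mul(-7, Pow(Add(1, -5), Rational(1, 2))), Mul(-6, -4))), -4), -133) = Mul(Add(Mul(Pow(Add(-4, Pow(-4, Rational(1, 2))), -1), Add(2, Mul(-7, Pow(-4, Rational(1, 2))), 24)), -4), -133) = Mul(Add(Mul(Pow(Add(-4, Mul(2, I)), -1), Add(2, Mul(-7, Mul(2, I)), 24)), -4), -133) = Mul(Add(Mul(Mul(Rational(1, 20), Add(-4, Mul(-2, I))), Add(2, Mul(-14, I), 24)), -4), -133) = Mul(Add(Mul(Mul(Rational(1, 20), Add(-4, Mul(-2, I))), Add(26, Mul(-14, I))), -4), -133) = Mul(Add(Mul(Rational(1, 20), Add(-4, Mul(-2, I)), Add(26, Mul(-14, I))), -4), -133) = Mul(Add(-4, Mul(Rational(1, 20), Add(-4, Mul(-2, I)), Add(26, Mul(-14, I)))), -133) = Add(532, Mul(Rational(-133, 20), Add(-4, Mul(-2, I)), Add(26, Mul(-14, I))))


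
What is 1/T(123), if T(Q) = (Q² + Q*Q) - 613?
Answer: 1/29645 ≈ 3.3733e-5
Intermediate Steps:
T(Q) = -613 + 2*Q² (T(Q) = (Q² + Q²) - 613 = 2*Q² - 613 = -613 + 2*Q²)
1/T(123) = 1/(-613 + 2*123²) = 1/(-613 + 2*15129) = 1/(-613 + 30258) = 1/29645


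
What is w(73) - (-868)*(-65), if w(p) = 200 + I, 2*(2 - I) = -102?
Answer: -56167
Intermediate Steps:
I = 53 (I = 2 - ½*(-102) = 2 + 51 = 53)
w(p) = 253 (w(p) = 200 + 53 = 253)
w(73) - (-868)*(-65) = 253 - (-868)*(-65) = 253 - 1*56420 = 253 - 56420 = -56167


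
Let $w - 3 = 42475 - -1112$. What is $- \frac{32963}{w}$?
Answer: $- \frac{32963}{43590} \approx -0.75621$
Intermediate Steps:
$w = 43590$ ($w = 3 + \left(42475 - -1112\right) = 3 + \left(42475 + 1112\right) = 3 + 43587 = 43590$)
$- \frac{32963}{w} = - \frac{32963}{43590}$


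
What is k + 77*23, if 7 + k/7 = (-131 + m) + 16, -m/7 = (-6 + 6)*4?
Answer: 917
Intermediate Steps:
m = 0 (m = -7*(-6 + 6)*4 = -0*4 = -7*0 = 0)
k = -854 (k = -49 + 7*((-131 + 0) + 16) = -49 + 7*(-131 + 16) = -49 + 7*(-115) = -49 - 805 = -854)
k + 77*23 = -854 + 77*23 = -854 + 1771 = 917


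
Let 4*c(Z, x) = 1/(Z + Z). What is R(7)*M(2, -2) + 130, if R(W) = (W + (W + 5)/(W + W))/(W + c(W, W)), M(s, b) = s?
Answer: 51970/393 ≈ 132.24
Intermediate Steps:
c(Z, x) = 1/(8*Z) (c(Z, x) = 1/(4*(Z + Z)) = 1/(4*((2*Z))) = (1/(2*Z))/4 = 1/(8*Z))
R(W) = (W + (5 + W)/(2*W))/(W + 1/(8*W)) (R(W) = (W + (W + 5)/(W + W))/(W + 1/(8*W)) = (W + (5 + W)/((2*W)))/(W + 1/(8*W)) = (W + (5 + W)*(1/(2*W)))/(W + 1/(8*W)) = (W + (5 + W)/(2*W))/(W + 1/(8*W)))
R(7)*M(2, -2) + 130 = (4*(5 + 7 + 2*7²)/(1 + 8*7²))*2 + 130 = (4*(5 + 7 + 2*49)/(1 + 8*49))*2 + 130 = (4*(5 + 7 + 98)/(1 + 392))*2 + 130 = (4*110/393)*2 + 130 = (4*(1/393)*110)*2 + 130 = (440/393)*2 + 130 = 880/393 + 130 = 51970/393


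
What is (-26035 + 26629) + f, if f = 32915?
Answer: 33509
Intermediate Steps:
(-26035 + 26629) + f = (-26035 + 26629) + 32915 = 594 + 32915 = 33509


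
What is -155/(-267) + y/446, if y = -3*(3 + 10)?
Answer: 58717/119082 ≈ 0.49308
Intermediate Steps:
y = -39 (y = -3*13 = -39)
-155/(-267) + y/446 = -155/(-267) - 39/446 = -155*(-1/267) - 39*1/446 = 155/267 - 39/446 = 58717/119082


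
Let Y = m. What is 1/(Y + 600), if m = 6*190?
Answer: 1/1740 ≈ 0.00057471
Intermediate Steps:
m = 1140
Y = 1140
1/(Y + 600) = 1/(1140 + 600) = 1/1740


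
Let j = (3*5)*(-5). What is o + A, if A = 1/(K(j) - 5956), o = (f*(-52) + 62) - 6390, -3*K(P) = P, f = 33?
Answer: -47708965/5931 ≈ -8044.0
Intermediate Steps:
j = -75 (j = 15*(-5) = -75)
K(P) = -P/3
o = -8044 (o = (33*(-52) + 62) - 6390 = (-1716 + 62) - 6390 = -1654 - 6390 = -8044)
A = -1/5931 (A = 1/(-⅓*(-75) - 5956) = 1/(25 - 5956) = 1/(-5931) = -1/5931 ≈ -0.00016861)
o + A = -8044 - 1/5931 = -47708965/5931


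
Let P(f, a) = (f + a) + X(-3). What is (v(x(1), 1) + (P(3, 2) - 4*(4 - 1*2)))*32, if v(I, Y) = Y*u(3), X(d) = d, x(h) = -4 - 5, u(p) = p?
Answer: -96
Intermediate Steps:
x(h) = -9
v(I, Y) = 3*Y (v(I, Y) = Y*3 = 3*Y)
P(f, a) = -3 + a + f (P(f, a) = (f + a) - 3 = (a + f) - 3 = -3 + a + f)
(v(x(1), 1) + (P(3, 2) - 4*(4 - 1*2)))*32 = (3*1 + ((-3 + 2 + 3) - 4*(4 - 1*2)))*32 = (3 + (2 - 4*(4 - 2)))*32 = (3 + (2 - 4*2))*32 = (3 + (2 - 8))*32 = (3 - 6)*32 = -3*32 = -96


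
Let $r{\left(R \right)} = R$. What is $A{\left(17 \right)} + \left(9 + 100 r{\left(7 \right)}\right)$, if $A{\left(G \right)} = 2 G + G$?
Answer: $760$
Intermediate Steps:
$A{\left(G \right)} = 3 G$
$A{\left(17 \right)} + \left(9 + 100 r{\left(7 \right)}\right) = 3 \cdot 17 + \left(9 + 100 \cdot 7\right) = 51 + \left(9 + 700\right) = 51 + 709 = 760$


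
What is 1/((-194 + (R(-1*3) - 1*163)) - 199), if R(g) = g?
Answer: -1/559 ≈ -0.0017889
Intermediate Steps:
1/((-194 + (R(-1*3) - 1*163)) - 199) = 1/((-194 + (-1*3 - 1*163)) - 199) = 1/((-194 + (-3 - 163)) - 199) = 1/((-194 - 166) - 199) = 1/(-360 - 199) = 1/(-559) = -1/559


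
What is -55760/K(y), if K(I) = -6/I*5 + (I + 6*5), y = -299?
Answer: 406640/1961 ≈ 207.36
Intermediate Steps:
K(I) = 30 + I - 30/I (K(I) = -30/I + (I + 30) = -30/I + (30 + I) = 30 + I - 30/I)
-55760/K(y) = -55760/(30 - 299 - 30/(-299)) = -55760/(30 - 299 - 30*(-1/299)) = -55760/(30 - 299 + 30/299) = -55760/(-80401/299) = -55760*(-299/80401) = 406640/1961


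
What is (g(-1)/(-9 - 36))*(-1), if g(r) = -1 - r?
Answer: 0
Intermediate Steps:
(g(-1)/(-9 - 36))*(-1) = ((-1 - 1*(-1))/(-9 - 36))*(-1) = ((-1 + 1)/(-45))*(-1) = -1/45*0*(-1) = 0*(-1) = 0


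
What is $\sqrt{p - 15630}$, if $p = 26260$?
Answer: $\sqrt{10630} \approx 103.1$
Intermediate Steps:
$\sqrt{p - 15630} = \sqrt{26260 - 15630} = \sqrt{10630}$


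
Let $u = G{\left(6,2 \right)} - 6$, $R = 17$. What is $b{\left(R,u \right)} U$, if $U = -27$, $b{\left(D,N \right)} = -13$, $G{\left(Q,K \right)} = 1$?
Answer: $351$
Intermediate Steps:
$u = -5$ ($u = 1 - 6 = -5$)
$b{\left(R,u \right)} U = \left(-13\right) \left(-27\right) = 351$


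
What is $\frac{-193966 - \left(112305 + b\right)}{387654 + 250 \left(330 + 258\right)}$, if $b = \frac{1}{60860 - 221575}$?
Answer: $- \frac{24611171882}{42963458805} \approx -0.57284$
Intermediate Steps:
$b = - \frac{1}{160715}$ ($b = \frac{1}{-160715} = - \frac{1}{160715} \approx -6.2222 \cdot 10^{-6}$)
$\frac{-193966 - \left(112305 + b\right)}{387654 + 250 \left(330 + 258\right)} = \frac{-193966 - \frac{18049098074}{160715}}{387654 + 250 \left(330 + 258\right)} = \frac{-193966 + \left(-112305 + \frac{1}{160715}\right)}{387654 + 250 \cdot 588} = \frac{-193966 - \frac{18049098074}{160715}}{387654 + 147000} = - \frac{49222343764}{160715 \cdot 534654} = \left(- \frac{49222343764}{160715}\right) \frac{1}{534654} = - \frac{24611171882}{42963458805}$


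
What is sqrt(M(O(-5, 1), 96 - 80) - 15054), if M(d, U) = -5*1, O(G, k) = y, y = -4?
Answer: 37*I*sqrt(11) ≈ 122.72*I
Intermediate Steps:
O(G, k) = -4
M(d, U) = -5
sqrt(M(O(-5, 1), 96 - 80) - 15054) = sqrt(-5 - 15054) = sqrt(-15059) = 37*I*sqrt(11)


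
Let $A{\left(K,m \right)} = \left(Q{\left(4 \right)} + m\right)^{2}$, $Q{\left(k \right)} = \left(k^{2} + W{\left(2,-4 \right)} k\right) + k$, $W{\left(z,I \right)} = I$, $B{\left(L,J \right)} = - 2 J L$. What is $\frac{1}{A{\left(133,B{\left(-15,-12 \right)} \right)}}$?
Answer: $\frac{1}{126736} \approx 7.8904 \cdot 10^{-6}$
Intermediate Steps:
$B{\left(L,J \right)} = - 2 J L$
$Q{\left(k \right)} = k^{2} - 3 k$ ($Q{\left(k \right)} = \left(k^{2} - 4 k\right) + k = k^{2} - 3 k$)
$A{\left(K,m \right)} = \left(4 + m\right)^{2}$ ($A{\left(K,m \right)} = \left(4 \left(-3 + 4\right) + m\right)^{2} = \left(4 \cdot 1 + m\right)^{2} = \left(4 + m\right)^{2}$)
$\frac{1}{A{\left(133,B{\left(-15,-12 \right)} \right)}} = \frac{1}{\left(4 - \left(-24\right) \left(-15\right)\right)^{2}} = \frac{1}{\left(4 - 360\right)^{2}} = \frac{1}{\left(-356\right)^{2}} = \frac{1}{126736}$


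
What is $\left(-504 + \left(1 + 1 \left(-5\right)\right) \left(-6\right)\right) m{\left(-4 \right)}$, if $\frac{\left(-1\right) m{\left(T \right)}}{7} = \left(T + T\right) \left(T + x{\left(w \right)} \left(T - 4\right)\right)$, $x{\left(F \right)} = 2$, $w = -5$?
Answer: $537600$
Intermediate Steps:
$m{\left(T \right)} = - 14 T \left(-8 + 3 T\right)$ ($m{\left(T \right)} = - 7 \left(T + T\right) \left(T + 2 \left(T - 4\right)\right) = - 7 \cdot 2 T \left(T + 2 \left(-4 + T\right)\right) = - 7 \cdot 2 T \left(T + \left(-8 + 2 T\right)\right) = - 7 \cdot 2 T \left(-8 + 3 T\right) = - 14 T \left(-8 + 3 T\right)$)
$\left(-504 + \left(1 + 1 \left(-5\right)\right) \left(-6\right)\right) m{\left(-4 \right)} = \left(-504 + \left(1 + 1 \left(-5\right)\right) \left(-6\right)\right) 14 \left(-4\right) \left(8 - -12\right) = \left(-504 + \left(1 - 5\right) \left(-6\right)\right) 14 \left(-4\right) \left(8 + 12\right) = \left(-504 - -24\right) 14 \left(-4\right) 20 = \left(-504 + 24\right) \left(-1120\right) = \left(-480\right) \left(-1120\right) = 537600$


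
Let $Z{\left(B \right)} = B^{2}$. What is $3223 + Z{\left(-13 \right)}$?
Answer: $3392$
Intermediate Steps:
$3223 + Z{\left(-13 \right)} = 3223 + \left(-13\right)^{2} = 3223 + 169 = 3392$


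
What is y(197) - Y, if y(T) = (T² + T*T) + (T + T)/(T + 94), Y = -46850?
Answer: 36220582/291 ≈ 1.2447e+5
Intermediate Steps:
y(T) = 2*T² + 2*T/(94 + T) (y(T) = (T² + T²) + (2*T)/(94 + T) = 2*T² + 2*T/(94 + T))
y(197) - Y = 2*197*(1 + 197² + 94*197)/(94 + 197) - 1*(-46850) = 2*197*(1 + 38809 + 18518)/291 + 46850 = 2*197*(1/291)*57328 + 46850 = 22587232/291 + 46850 = 36220582/291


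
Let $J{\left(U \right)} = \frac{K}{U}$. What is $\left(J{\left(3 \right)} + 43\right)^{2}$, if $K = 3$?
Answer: $1936$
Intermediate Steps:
$J{\left(U \right)} = \frac{3}{U}$
$\left(J{\left(3 \right)} + 43\right)^{2} = \left(\frac{3}{3} + 43\right)^{2} = \left(3 \cdot \frac{1}{3} + 43\right)^{2} = \left(1 + 43\right)^{2} = 44^{2} = 1936$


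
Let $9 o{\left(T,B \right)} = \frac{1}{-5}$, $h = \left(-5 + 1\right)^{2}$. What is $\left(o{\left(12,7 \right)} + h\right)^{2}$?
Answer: $\frac{516961}{2025} \approx 255.29$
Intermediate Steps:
$h = 16$ ($h = \left(-4\right)^{2} = 16$)
$o{\left(T,B \right)} = - \frac{1}{45}$ ($o{\left(T,B \right)} = \frac{1}{9 \left(-5\right)} = \frac{1}{9} \left(- \frac{1}{5}\right) = - \frac{1}{45}$)
$\left(o{\left(12,7 \right)} + h\right)^{2} = \left(- \frac{1}{45} + 16\right)^{2} = \left(\frac{719}{45}\right)^{2} = \frac{516961}{2025}$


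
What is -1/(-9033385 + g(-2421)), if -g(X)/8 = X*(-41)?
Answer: 1/9827473 ≈ 1.0176e-7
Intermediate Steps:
g(X) = 328*X (g(X) = -8*X*(-41) = -(-328)*X = 328*X)
-1/(-9033385 + g(-2421)) = -1/(-9033385 + 328*(-2421)) = -1/(-9033385 - 794088) = -1/(-9827473) = -1*(-1/9827473) = 1/9827473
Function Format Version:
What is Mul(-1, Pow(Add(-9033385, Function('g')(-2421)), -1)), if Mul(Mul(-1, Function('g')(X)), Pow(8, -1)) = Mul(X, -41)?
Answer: Rational(1, 9827473) ≈ 1.0176e-7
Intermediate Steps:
Function('g')(X) = Mul(328, X) (Function('g')(X) = Mul(-8, Mul(X, -41)) = Mul(-8, Mul(-41, X)) = Mul(328, X))
Mul(-1, Pow(Add(-9033385, Function('g')(-2421)), -1)) = Mul(-1, Pow(Add(-9033385, Mul(328, -2421)), -1)) = Mul(-1, Pow(Add(-9033385, -794088), -1)) = Mul(-1, Pow(-9827473, -1)) = Mul(-1, Rational(-1, 9827473)) = Rational(1, 9827473)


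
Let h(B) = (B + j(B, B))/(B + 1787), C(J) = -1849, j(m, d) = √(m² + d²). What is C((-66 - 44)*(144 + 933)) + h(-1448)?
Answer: -628259/339 + 1448*√2/339 ≈ -1847.2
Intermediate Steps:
j(m, d) = √(d² + m²)
h(B) = (B + √2*√(B²))/(1787 + B) (h(B) = (B + √(B² + B²))/(B + 1787) = (B + √(2*B²))/(1787 + B) = (B + √2*√(B²))/(1787 + B))
C((-66 - 44)*(144 + 933)) + h(-1448) = -1849 + (-1448 + √2*√((-1448)²))/(1787 - 1448) = -1849 + (-1448 + √2*√2096704)/339 = -1849 + (-1448 + √2*1448)/339 = -1849 + (-1448 + 1448*√2)/339 = -1849 + (-1448/339 + 1448*√2/339) = -628259/339 + 1448*√2/339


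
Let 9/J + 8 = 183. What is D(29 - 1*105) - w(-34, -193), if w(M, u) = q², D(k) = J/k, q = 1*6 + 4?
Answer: -1330009/13300 ≈ -100.00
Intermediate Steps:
J = 9/175 (J = 9/(-8 + 183) = 9/175 ≈ 0.051429)
q = 10 (q = 6 + 4 = 10)
D(k) = 9/(175*k)
w(M, u) = 100 (w(M, u) = 10² = 100)
D(29 - 1*105) - w(-34, -193) = 9/(175*(29 - 1*105)) - 1*100 = 9/(175*(29 - 105)) - 100 = (9/175)/(-76) - 100 = (9/175)*(-1/76) - 100 = -9/13300 - 100 = -1330009/13300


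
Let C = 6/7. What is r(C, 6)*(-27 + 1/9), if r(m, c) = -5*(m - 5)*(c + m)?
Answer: -561440/147 ≈ -3819.3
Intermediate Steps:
C = 6/7 (C = 6*(⅐) = 6/7 ≈ 0.85714)
r(m, c) = -5*(-5 + m)*(c + m)
r(C, 6)*(-27 + 1/9) = (-5*(6/7)² + 25*6 + 25*(6/7) - 5*6*6/7)*(-27 + 1/9) = (-5*36/49 + 150 + 150/7 - 180/7)*(-27 + ⅑) = (-180/49 + 150 + 150/7 - 180/7)*(-242/9) = (6960/49)*(-242/9) = -561440/147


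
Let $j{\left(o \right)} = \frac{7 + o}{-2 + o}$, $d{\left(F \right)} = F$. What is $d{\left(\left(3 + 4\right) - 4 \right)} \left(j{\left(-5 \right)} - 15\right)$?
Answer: $- \frac{321}{7} \approx -45.857$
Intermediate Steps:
$j{\left(o \right)} = \frac{7 + o}{-2 + o}$
$d{\left(\left(3 + 4\right) - 4 \right)} \left(j{\left(-5 \right)} - 15\right) = \left(\left(3 + 4\right) - 4\right) \left(\frac{7 - 5}{-2 - 5} - 15\right) = \left(7 - 4\right) \left(\frac{1}{-7} \cdot 2 - 15\right) = 3 \left(\left(- \frac{1}{7}\right) 2 - 15\right) = 3 \left(- \frac{2}{7} - 15\right) = 3 \left(- \frac{107}{7}\right) = - \frac{321}{7}$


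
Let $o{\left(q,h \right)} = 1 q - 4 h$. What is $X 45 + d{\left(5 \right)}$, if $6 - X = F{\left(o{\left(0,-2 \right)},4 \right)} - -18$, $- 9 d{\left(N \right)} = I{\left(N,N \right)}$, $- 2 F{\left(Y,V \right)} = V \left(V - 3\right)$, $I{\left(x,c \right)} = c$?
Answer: $- \frac{4055}{9} \approx -450.56$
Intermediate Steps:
$o{\left(q,h \right)} = q - 4 h$
$F{\left(Y,V \right)} = - \frac{V \left(-3 + V\right)}{2}$ ($F{\left(Y,V \right)} = - \frac{V \left(V - 3\right)}{2} = - \frac{V \left(-3 + V\right)}{2}$)
$d{\left(N \right)} = - \frac{N}{9}$
$X = -10$ ($X = 6 - \left(\frac{1}{2} \cdot 4 \left(3 - 4\right) - -18\right) = 6 - \left(\frac{1}{2} \cdot 4 \left(3 - 4\right) + 18\right) = 6 - \left(\frac{1}{2} \cdot 4 \left(-1\right) + 18\right) = 6 - \left(-2 + 18\right) = 6 - 16 = -10$)
$X 45 + d{\left(5 \right)} = \left(-10\right) 45 - \frac{5}{9} = -450 - \frac{5}{9} = - \frac{4055}{9}$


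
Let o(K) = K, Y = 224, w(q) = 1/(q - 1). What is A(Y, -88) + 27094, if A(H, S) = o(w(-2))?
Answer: 81281/3 ≈ 27094.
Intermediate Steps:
w(q) = 1/(-1 + q)
A(H, S) = -1/3 (A(H, S) = 1/(-1 - 2) = 1/(-3) = -1/3)
A(Y, -88) + 27094 = -1/3 + 27094 = 81281/3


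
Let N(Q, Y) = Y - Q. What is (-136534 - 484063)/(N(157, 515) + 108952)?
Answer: -620597/109310 ≈ -5.6774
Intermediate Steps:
(-136534 - 484063)/(N(157, 515) + 108952) = (-136534 - 484063)/((515 - 1*157) + 108952) = -620597/((515 - 157) + 108952) = -620597/(358 + 108952) = -620597/109310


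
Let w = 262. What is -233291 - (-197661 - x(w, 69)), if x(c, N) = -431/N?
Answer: -2458901/69 ≈ -35636.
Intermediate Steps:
-233291 - (-197661 - x(w, 69)) = -233291 - (-197661 - (-431)/69) = -233291 - (-197661 - 1*(-431/69)) = -233291 - (-197661 + 431/69) = -233291 - 1*(-13638178/69) = -233291 + 13638178/69 = -2458901/69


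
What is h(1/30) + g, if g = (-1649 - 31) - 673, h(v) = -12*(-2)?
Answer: -2329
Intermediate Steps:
h(v) = 24
g = -2353 (g = -1680 - 673 = -2353)
h(1/30) + g = 24 - 2353 = -2329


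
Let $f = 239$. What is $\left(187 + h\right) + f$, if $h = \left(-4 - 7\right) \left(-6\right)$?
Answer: $492$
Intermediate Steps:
$h = 66$ ($h = \left(-11\right) \left(-6\right) = 66$)
$\left(187 + h\right) + f = \left(187 + 66\right) + 239 = 253 + 239 = 492$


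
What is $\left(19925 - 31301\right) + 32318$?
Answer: $20942$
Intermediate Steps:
$\left(19925 - 31301\right) + 32318 = -11376 + 32318 = 20942$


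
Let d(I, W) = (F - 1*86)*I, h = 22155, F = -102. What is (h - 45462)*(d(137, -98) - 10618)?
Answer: 847768818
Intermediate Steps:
d(I, W) = -188*I (d(I, W) = (-102 - 1*86)*I = (-102 - 86)*I = -188*I)
(h - 45462)*(d(137, -98) - 10618) = (22155 - 45462)*(-188*137 - 10618) = -23307*(-25756 - 10618) = -23307*(-36374) = 847768818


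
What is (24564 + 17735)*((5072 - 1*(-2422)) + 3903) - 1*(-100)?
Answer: 482081803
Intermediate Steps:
(24564 + 17735)*((5072 - 1*(-2422)) + 3903) - 1*(-100) = 42299*((5072 + 2422) + 3903) + 100 = 42299*(7494 + 3903) + 100 = 42299*11397 + 100 = 482081703 + 100 = 482081803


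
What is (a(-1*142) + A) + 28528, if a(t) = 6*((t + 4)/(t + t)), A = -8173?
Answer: 1445412/71 ≈ 20358.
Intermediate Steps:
a(t) = 3*(4 + t)/t (a(t) = 6*((4 + t)/((2*t))) = 6*((4 + t)*(1/(2*t))) = 6*((4 + t)/(2*t)) = 3*(4 + t)/t)
(a(-1*142) + A) + 28528 = ((3 + 12/((-1*142))) - 8173) + 28528 = ((3 + 12/(-142)) - 8173) + 28528 = ((3 + 12*(-1/142)) - 8173) + 28528 = ((3 - 6/71) - 8173) + 28528 = (207/71 - 8173) + 28528 = -580076/71 + 28528 = 1445412/71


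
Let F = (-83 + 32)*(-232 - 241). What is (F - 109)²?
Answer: 576672196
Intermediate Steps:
F = 24123 (F = -51*(-473) = 24123)
(F - 109)² = (24123 - 109)² = 24014² = 576672196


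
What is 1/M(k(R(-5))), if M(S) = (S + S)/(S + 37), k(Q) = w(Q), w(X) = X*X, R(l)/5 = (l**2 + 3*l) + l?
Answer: 331/625 ≈ 0.52960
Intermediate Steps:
R(l) = 5*l**2 + 20*l (R(l) = 5*((l**2 + 3*l) + l) = 5*(l**2 + 4*l) = 5*l**2 + 20*l)
w(X) = X**2
k(Q) = Q**2
M(S) = 2*S/(37 + S) (M(S) = (2*S)/(37 + S) = 2*S/(37 + S))
1/M(k(R(-5))) = 1/(2*(5*(-5)*(4 - 5))**2/(37 + (5*(-5)*(4 - 5))**2)) = 1/(2*(5*(-5)*(-1))**2/(37 + (5*(-5)*(-1))**2)) = 1/(2*25**2/(37 + 25**2)) = 1/(2*625/(37 + 625)) = 1/(2*625/662) = 1/(2*625*(1/662)) = 1/(625/331) = 331/625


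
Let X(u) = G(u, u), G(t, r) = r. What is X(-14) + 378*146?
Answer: 55174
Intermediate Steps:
X(u) = u
X(-14) + 378*146 = -14 + 378*146 = -14 + 55188 = 55174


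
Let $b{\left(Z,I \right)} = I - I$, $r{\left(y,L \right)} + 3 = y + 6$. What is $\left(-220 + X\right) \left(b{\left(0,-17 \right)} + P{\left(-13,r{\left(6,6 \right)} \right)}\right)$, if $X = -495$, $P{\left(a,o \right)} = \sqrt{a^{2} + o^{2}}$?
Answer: $- 3575 \sqrt{10} \approx -11305.0$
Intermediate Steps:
$r{\left(y,L \right)} = 3 + y$ ($r{\left(y,L \right)} = -3 + \left(y + 6\right) = -3 + \left(6 + y\right) = 3 + y$)
$b{\left(Z,I \right)} = 0$
$\left(-220 + X\right) \left(b{\left(0,-17 \right)} + P{\left(-13,r{\left(6,6 \right)} \right)}\right) = \left(-220 - 495\right) \left(0 + \sqrt{\left(-13\right)^{2} + \left(3 + 6\right)^{2}}\right) = - 715 \left(0 + \sqrt{169 + 9^{2}}\right) = - 715 \left(0 + \sqrt{169 + 81}\right) = - 715 \left(0 + \sqrt{250}\right) = - 715 \left(0 + 5 \sqrt{10}\right) = - 715 \cdot 5 \sqrt{10} = - 3575 \sqrt{10}$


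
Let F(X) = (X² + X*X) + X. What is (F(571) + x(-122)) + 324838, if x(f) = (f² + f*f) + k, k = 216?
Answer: 1007475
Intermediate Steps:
F(X) = X + 2*X² (F(X) = (X² + X²) + X = 2*X² + X = X + 2*X²)
x(f) = 216 + 2*f² (x(f) = (f² + f*f) + 216 = (f² + f²) + 216 = 2*f² + 216 = 216 + 2*f²)
(F(571) + x(-122)) + 324838 = (571*(1 + 2*571) + (216 + 2*(-122)²)) + 324838 = (571*(1 + 1142) + (216 + 2*14884)) + 324838 = (571*1143 + (216 + 29768)) + 324838 = (652653 + 29984) + 324838 = 682637 + 324838 = 1007475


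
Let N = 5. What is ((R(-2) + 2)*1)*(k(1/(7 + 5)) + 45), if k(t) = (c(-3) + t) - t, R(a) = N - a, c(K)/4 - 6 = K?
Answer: 513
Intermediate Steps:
c(K) = 24 + 4*K
R(a) = 5 - a
k(t) = 12 (k(t) = ((24 + 4*(-3)) + t) - t = ((24 - 12) + t) - t = (12 + t) - t = 12)
((R(-2) + 2)*1)*(k(1/(7 + 5)) + 45) = (((5 - 1*(-2)) + 2)*1)*(12 + 45) = (((5 + 2) + 2)*1)*57 = ((7 + 2)*1)*57 = (9*1)*57 = 9*57 = 513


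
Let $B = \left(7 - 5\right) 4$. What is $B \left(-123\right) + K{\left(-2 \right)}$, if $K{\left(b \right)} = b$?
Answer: $-986$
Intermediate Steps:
$B = 8$ ($B = 2 \cdot 4 = 8$)
$B \left(-123\right) + K{\left(-2 \right)} = 8 \left(-123\right) - 2 = -984 - 2 = -986$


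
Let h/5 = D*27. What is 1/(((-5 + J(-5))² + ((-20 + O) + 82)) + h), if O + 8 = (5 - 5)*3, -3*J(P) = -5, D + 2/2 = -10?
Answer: -9/12779 ≈ -0.00070428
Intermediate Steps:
D = -11 (D = -1 - 10 = -11)
J(P) = 5/3 (J(P) = -⅓*(-5) = 5/3)
O = -8 (O = -8 + (5 - 5)*3 = -8 + 0*3 = -8 + 0 = -8)
h = -1485 (h = 5*(-11*27) = 5*(-297) = -1485)
1/(((-5 + J(-5))² + ((-20 + O) + 82)) + h) = 1/(((-5 + 5/3)² + ((-20 - 8) + 82)) - 1485) = 1/(((-10/3)² + (-28 + 82)) - 1485) = 1/((100/9 + 54) - 1485) = 1/(586/9 - 1485) = 1/(-12779/9) = -9/12779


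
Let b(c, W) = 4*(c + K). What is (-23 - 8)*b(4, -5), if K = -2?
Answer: -248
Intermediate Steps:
b(c, W) = -8 + 4*c (b(c, W) = 4*(c - 2) = 4*(-2 + c) = -8 + 4*c)
(-23 - 8)*b(4, -5) = (-23 - 8)*(-8 + 4*4) = -31*(-8 + 16) = -31*8 = -248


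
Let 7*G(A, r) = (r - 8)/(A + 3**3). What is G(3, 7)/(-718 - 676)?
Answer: 1/292740 ≈ 3.4160e-6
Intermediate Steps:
G(A, r) = (-8 + r)/(7*(27 + A)) (G(A, r) = ((r - 8)/(A + 3**3))/7 = ((-8 + r)/(A + 27))/7 = ((-8 + r)/(27 + A))/7 = (-8 + r)/(7*(27 + A)))
G(3, 7)/(-718 - 676) = ((-8 + 7)/(7*(27 + 3)))/(-718 - 676) = ((1/7)*(-1)/30)/(-1394) = ((1/7)*(1/30)*(-1))*(-1/1394) = -1/210*(-1/1394) = 1/292740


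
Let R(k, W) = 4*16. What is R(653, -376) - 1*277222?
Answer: -277158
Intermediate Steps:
R(k, W) = 64
R(653, -376) - 1*277222 = 64 - 1*277222 = 64 - 277222 = -277158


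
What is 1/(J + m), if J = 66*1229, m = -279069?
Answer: -1/197955 ≈ -5.0517e-6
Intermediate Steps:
J = 81114
1/(J + m) = 1/(81114 - 279069) = 1/(-197955) = -1/197955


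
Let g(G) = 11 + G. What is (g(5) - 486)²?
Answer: 220900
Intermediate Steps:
(g(5) - 486)² = ((11 + 5) - 486)² = (16 - 486)² = (-470)² = 220900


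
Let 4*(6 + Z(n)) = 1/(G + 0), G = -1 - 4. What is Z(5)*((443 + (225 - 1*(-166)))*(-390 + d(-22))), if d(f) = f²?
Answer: -2371479/5 ≈ -4.7430e+5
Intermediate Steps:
G = -5
Z(n) = -121/20 (Z(n) = -6 + 1/(4*(-5 + 0)) = -6 + (¼)/(-5) = -6 + (¼)*(-⅕) = -6 - 1/20 = -121/20)
Z(5)*((443 + (225 - 1*(-166)))*(-390 + d(-22))) = -121*(443 + (225 - 1*(-166)))*(-390 + (-22)²)/20 = -121*(443 + (225 + 166))*(-390 + 484)/20 = -121*(443 + 391)*94/20 = -50457*94/10 = -121/20*78396 = -2371479/5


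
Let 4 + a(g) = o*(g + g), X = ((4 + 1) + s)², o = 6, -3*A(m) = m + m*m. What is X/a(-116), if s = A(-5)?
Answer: -25/12564 ≈ -0.0019898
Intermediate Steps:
A(m) = -m/3 - m²/3 (A(m) = -(m + m*m)/3 = -(m + m²)/3 = -m/3 - m²/3)
s = -20/3 (s = -⅓*(-5)*(1 - 5) = -⅓*(-5)*(-4) = -20/3 ≈ -6.6667)
X = 25/9 (X = ((4 + 1) - 20/3)² = (5 - 20/3)² = (-5/3)² = 25/9 ≈ 2.7778)
a(g) = -4 + 12*g (a(g) = -4 + 6*(g + g) = -4 + 6*(2*g) = -4 + 12*g)
X/a(-116) = (25/9)/(-4 + 12*(-116)) = (25/9)/(-4 - 1392) = (25/9)/(-1396) = -1/1396*25/9 = -25/12564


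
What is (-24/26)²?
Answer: 144/169 ≈ 0.85207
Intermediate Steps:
(-24/26)² = (-24*1/26)² = (-12/13)² = 144/169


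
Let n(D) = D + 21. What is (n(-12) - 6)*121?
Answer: 363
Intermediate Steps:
n(D) = 21 + D
(n(-12) - 6)*121 = ((21 - 12) - 6)*121 = (9 - 6)*121 = 3*121 = 363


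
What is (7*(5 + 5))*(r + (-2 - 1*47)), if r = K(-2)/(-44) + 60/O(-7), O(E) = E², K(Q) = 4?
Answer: -258000/77 ≈ -3350.6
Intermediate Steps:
r = 611/539 (r = 4/(-44) + 60/((-7)²) = 4*(-1/44) + 60/49 = -1/11 + 60*(1/49) = -1/11 + 60/49 = 611/539 ≈ 1.1336)
(7*(5 + 5))*(r + (-2 - 1*47)) = (7*(5 + 5))*(611/539 + (-2 - 1*47)) = (7*10)*(611/539 + (-2 - 47)) = 70*(611/539 - 49) = 70*(-25800/539) = -258000/77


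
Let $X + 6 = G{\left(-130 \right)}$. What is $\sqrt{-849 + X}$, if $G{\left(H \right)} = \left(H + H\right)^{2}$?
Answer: $\sqrt{66745} \approx 258.35$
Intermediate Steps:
$G{\left(H \right)} = 4 H^{2}$ ($G{\left(H \right)} = \left(2 H\right)^{2} = 4 H^{2}$)
$X = 67594$ ($X = -6 + 4 \left(-130\right)^{2} = -6 + 4 \cdot 16900 = -6 + 67600 = 67594$)
$\sqrt{-849 + X} = \sqrt{-849 + 67594} = \sqrt{66745}$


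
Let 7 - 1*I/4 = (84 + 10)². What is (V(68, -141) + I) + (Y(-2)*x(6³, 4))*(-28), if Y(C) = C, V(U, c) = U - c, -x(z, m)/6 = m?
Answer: -36451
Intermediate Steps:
x(z, m) = -6*m
I = -35316 (I = 28 - 4*(84 + 10)² = 28 - 4*94² = 28 - 4*8836 = 28 - 35344 = -35316)
(V(68, -141) + I) + (Y(-2)*x(6³, 4))*(-28) = ((68 - 1*(-141)) - 35316) - (-12)*4*(-28) = ((68 + 141) - 35316) - 2*(-24)*(-28) = (209 - 35316) + 48*(-28) = -35107 - 1344 = -36451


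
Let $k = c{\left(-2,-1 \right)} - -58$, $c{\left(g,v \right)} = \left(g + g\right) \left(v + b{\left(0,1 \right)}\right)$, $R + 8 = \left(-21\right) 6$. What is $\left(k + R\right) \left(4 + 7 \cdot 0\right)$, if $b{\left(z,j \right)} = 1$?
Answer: $-304$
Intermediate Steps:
$R = -134$ ($R = -8 - 126 = -134$)
$c{\left(g,v \right)} = 2 g \left(1 + v\right)$ ($c{\left(g,v \right)} = \left(g + g\right) \left(v + 1\right) = 2 g \left(1 + v\right)$)
$k = 58$ ($k = 2 \left(-2\right) \left(1 - 1\right) - -58 = 2 \left(-2\right) 0 + 58 = 0 + 58 = 58$)
$\left(k + R\right) \left(4 + 7 \cdot 0\right) = \left(58 - 134\right) \left(4 + 7 \cdot 0\right) = - 76 \left(4 + 0\right) = \left(-76\right) 4 = -304$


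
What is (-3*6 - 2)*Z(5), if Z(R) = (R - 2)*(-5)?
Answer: 300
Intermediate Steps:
Z(R) = 10 - 5*R (Z(R) = (-2 + R)*(-5) = 10 - 5*R)
(-3*6 - 2)*Z(5) = (-3*6 - 2)*(10 - 5*5) = (-18 - 2)*(10 - 25) = -20*(-15) = 300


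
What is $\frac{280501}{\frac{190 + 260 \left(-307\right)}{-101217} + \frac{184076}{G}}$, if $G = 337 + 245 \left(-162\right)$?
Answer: $- \frac{1117289507773101}{15497941102} \approx -72093.0$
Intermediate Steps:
$G = -39353$ ($G = 337 - 39690 = -39353$)
$\frac{280501}{\frac{190 + 260 \left(-307\right)}{-101217} + \frac{184076}{G}} = \frac{280501}{\frac{190 + 260 \left(-307\right)}{-101217} + \frac{184076}{-39353}} = \frac{280501}{\left(190 - 79820\right) \left(- \frac{1}{101217}\right) + 184076 \left(- \frac{1}{39353}\right)} = \frac{280501}{\left(-79630\right) \left(- \frac{1}{101217}\right) - \frac{184076}{39353}} = \frac{280501}{\frac{79630}{101217} - \frac{184076}{39353}} = \frac{280501}{- \frac{15497941102}{3983192601}} = 280501 \left(- \frac{3983192601}{15497941102}\right) = - \frac{1117289507773101}{15497941102}$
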